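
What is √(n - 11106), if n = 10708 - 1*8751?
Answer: I*√9149 ≈ 95.65*I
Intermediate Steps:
n = 1957 (n = 10708 - 8751 = 1957)
√(n - 11106) = √(1957 - 11106) = √(-9149) = I*√9149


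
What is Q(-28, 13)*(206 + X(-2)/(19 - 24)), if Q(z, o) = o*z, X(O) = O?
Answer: -375648/5 ≈ -75130.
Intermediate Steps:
Q(-28, 13)*(206 + X(-2)/(19 - 24)) = (13*(-28))*(206 - 2/(19 - 24)) = -364*(206 - 2/(-5)) = -364*(206 - 2*(-⅕)) = -364*(206 + ⅖) = -364*1032/5 = -375648/5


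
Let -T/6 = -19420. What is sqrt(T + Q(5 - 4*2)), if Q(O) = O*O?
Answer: sqrt(116529) ≈ 341.36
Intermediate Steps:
T = 116520 (T = -6*(-19420) = 116520)
Q(O) = O**2
sqrt(T + Q(5 - 4*2)) = sqrt(116520 + (5 - 4*2)**2) = sqrt(116520 + (5 - 8)**2) = sqrt(116520 + (-3)**2) = sqrt(116520 + 9) = sqrt(116529)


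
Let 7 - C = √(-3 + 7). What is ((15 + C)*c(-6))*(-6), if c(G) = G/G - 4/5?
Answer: -24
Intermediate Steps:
c(G) = ⅕ (c(G) = 1 - 4*⅕ = 1 - ⅘ = ⅕)
C = 5 (C = 7 - √(-3 + 7) = 7 - √4 = 7 - 1*2 = 7 - 2 = 5)
((15 + C)*c(-6))*(-6) = ((15 + 5)*(⅕))*(-6) = (20*(⅕))*(-6) = 4*(-6) = -24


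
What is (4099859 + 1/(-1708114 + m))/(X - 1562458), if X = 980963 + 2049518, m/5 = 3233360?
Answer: 59278573925275/21225683597778 ≈ 2.7928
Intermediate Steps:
m = 16166800 (m = 5*3233360 = 16166800)
X = 3030481
(4099859 + 1/(-1708114 + m))/(X - 1562458) = (4099859 + 1/(-1708114 + 16166800))/(3030481 - 1562458) = (4099859 + 1/14458686)/1468023 = (4099859 + 1/14458686)*(1/1468023) = (59278573925275/14458686)*(1/1468023) = 59278573925275/21225683597778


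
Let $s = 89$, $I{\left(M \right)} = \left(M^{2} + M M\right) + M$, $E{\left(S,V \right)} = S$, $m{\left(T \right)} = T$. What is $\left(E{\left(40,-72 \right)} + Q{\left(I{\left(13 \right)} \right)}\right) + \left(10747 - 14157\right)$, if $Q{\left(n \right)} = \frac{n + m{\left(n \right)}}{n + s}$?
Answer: $- \frac{741049}{220} \approx -3368.4$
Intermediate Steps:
$I{\left(M \right)} = M + 2 M^{2}$ ($I{\left(M \right)} = \left(M^{2} + M^{2}\right) + M = 2 M^{2} + M = M + 2 M^{2}$)
$Q{\left(n \right)} = \frac{2 n}{89 + n}$ ($Q{\left(n \right)} = \frac{n + n}{n + 89} = \frac{2 n}{89 + n}$)
$\left(E{\left(40,-72 \right)} + Q{\left(I{\left(13 \right)} \right)}\right) + \left(10747 - 14157\right) = \left(40 + \frac{2 \cdot 13 \left(1 + 2 \cdot 13\right)}{89 + 13 \left(1 + 2 \cdot 13\right)}\right) + \left(10747 - 14157\right) = \left(40 + \frac{2 \cdot 13 \left(1 + 26\right)}{89 + 13 \left(1 + 26\right)}\right) + \left(10747 - 14157\right) = \left(40 + \frac{2 \cdot 13 \cdot 27}{89 + 13 \cdot 27}\right) - 3410 = \left(40 + 2 \cdot 351 \frac{1}{89 + 351}\right) - 3410 = \left(40 + 2 \cdot 351 \cdot \frac{1}{440}\right) - 3410 = \left(40 + \frac{351}{220}\right) - 3410 = \frac{9151}{220} - 3410 = - \frac{741049}{220}$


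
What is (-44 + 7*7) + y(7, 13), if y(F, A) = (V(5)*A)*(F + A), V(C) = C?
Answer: 1305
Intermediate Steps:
y(F, A) = 5*A*(A + F) (y(F, A) = (5*A)*(F + A) = (5*A)*(A + F) = 5*A*(A + F))
(-44 + 7*7) + y(7, 13) = (-44 + 7*7) + 5*13*(13 + 7) = (-44 + 49) + 5*13*20 = 5 + 1300 = 1305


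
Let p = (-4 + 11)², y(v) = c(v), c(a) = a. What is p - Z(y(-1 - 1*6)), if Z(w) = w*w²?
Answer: 392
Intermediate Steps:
y(v) = v
Z(w) = w³
p = 49 (p = 7² = 49)
p - Z(y(-1 - 1*6)) = 49 - (-1 - 1*6)³ = 49 - (-1 - 6)³ = 49 - 1*(-7)³ = 49 - 1*(-343) = 49 + 343 = 392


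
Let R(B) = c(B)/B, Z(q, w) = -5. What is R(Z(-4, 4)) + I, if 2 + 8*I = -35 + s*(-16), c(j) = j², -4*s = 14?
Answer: -21/8 ≈ -2.6250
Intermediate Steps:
s = -7/2 (s = -¼*14 = -7/2 ≈ -3.5000)
R(B) = B (R(B) = B²/B = B)
I = 19/8 (I = -¼ + (-35 - 7/2*(-16))/8 = -¼ + (-35 + 56)/8 = -¼ + (⅛)*21 = -¼ + 21/8 = 19/8 ≈ 2.3750)
R(Z(-4, 4)) + I = -5 + 19/8 = -21/8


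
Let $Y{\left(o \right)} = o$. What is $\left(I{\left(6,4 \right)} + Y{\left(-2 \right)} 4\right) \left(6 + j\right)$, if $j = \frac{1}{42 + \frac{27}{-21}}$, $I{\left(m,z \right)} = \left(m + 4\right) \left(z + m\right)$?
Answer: $\frac{157964}{285} \approx 554.26$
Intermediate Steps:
$I{\left(m,z \right)} = \left(4 + m\right) \left(m + z\right)$
$j = \frac{7}{285}$ ($j = \frac{1}{42 + 27 \left(- \frac{1}{21}\right)} = \frac{1}{42 - \frac{9}{7}} = \frac{1}{\frac{285}{7}} = \frac{7}{285} \approx 0.024561$)
$\left(I{\left(6,4 \right)} + Y{\left(-2 \right)} 4\right) \left(6 + j\right) = \left(\left(6^{2} + 4 \cdot 6 + 4 \cdot 4 + 6 \cdot 4\right) - 8\right) \left(6 + \frac{7}{285}\right) = \left(\left(36 + 24 + 16 + 24\right) - 8\right) \frac{1717}{285} = \left(100 - 8\right) \frac{1717}{285} = 92 \cdot \frac{1717}{285} = \frac{157964}{285}$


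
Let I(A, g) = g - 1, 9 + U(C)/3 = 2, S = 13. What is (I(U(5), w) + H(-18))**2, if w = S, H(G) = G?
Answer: 36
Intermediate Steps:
U(C) = -21 (U(C) = -27 + 3*2 = -27 + 6 = -21)
w = 13
I(A, g) = -1 + g
(I(U(5), w) + H(-18))**2 = ((-1 + 13) - 18)**2 = (12 - 18)**2 = (-6)**2 = 36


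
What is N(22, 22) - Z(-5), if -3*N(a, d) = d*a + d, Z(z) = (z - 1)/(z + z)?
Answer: -2539/15 ≈ -169.27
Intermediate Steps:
Z(z) = (-1 + z)/(2*z) (Z(z) = (-1 + z)/((2*z)) = (-1 + z)*(1/(2*z)) = (-1 + z)/(2*z))
N(a, d) = -d/3 - a*d/3 (N(a, d) = -(d*a + d)/3 = -(a*d + d)/3 = -(d + a*d)/3 = -d/3 - a*d/3)
N(22, 22) - Z(-5) = -⅓*22*(1 + 22) - (-1 - 5)/(2*(-5)) = -⅓*22*23 - (-1)*(-6)/(2*5) = -506/3 - 1*⅗ = -506/3 - ⅗ = -2539/15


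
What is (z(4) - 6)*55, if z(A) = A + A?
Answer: 110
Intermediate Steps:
z(A) = 2*A
(z(4) - 6)*55 = (2*4 - 6)*55 = (8 - 6)*55 = 2*55 = 110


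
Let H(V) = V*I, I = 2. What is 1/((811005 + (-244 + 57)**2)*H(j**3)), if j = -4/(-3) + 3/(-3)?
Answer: 27/1691948 ≈ 1.5958e-5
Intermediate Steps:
j = 1/3 (j = -4*(-1/3) + 3*(-1/3) = 4/3 - 1 = 1/3 ≈ 0.33333)
H(V) = 2*V (H(V) = V*2 = 2*V)
1/((811005 + (-244 + 57)**2)*H(j**3)) = 1/((811005 + (-244 + 57)**2)*((2*(1/3)**3))) = 1/((811005 + (-187)**2)*((2*(1/27)))) = 1/((811005 + 34969)*(2/27)) = (27/2)/845974 = (1/845974)*(27/2) = 27/1691948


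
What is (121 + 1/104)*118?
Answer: 742515/52 ≈ 14279.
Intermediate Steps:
(121 + 1/104)*118 = (12585/104)*118 = 742515/52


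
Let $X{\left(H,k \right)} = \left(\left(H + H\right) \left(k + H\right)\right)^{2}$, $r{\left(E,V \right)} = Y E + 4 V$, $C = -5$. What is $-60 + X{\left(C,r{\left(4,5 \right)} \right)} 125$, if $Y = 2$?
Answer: $6612440$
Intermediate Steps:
$r{\left(E,V \right)} = 2 E + 4 V$
$X{\left(H,k \right)} = 4 H^{2} \left(H + k\right)^{2}$ ($X{\left(H,k \right)} = \left(2 H \left(H + k\right)\right)^{2} = 4 H^{2} \left(H + k\right)^{2}$)
$-60 + X{\left(C,r{\left(4,5 \right)} \right)} 125 = -60 + 4 \left(-5\right)^{2} \left(-5 + \left(2 \cdot 4 + 4 \cdot 5\right)\right)^{2} \cdot 125 = -60 + 4 \cdot 25 \left(-5 + \left(8 + 20\right)\right)^{2} \cdot 125 = -60 + 4 \cdot 25 \left(-5 + 28\right)^{2} \cdot 125 = -60 + 4 \cdot 25 \cdot 23^{2} \cdot 125 = -60 + 4 \cdot 25 \cdot 529 \cdot 125 = -60 + 52900 \cdot 125 = -60 + 6612500 = 6612440$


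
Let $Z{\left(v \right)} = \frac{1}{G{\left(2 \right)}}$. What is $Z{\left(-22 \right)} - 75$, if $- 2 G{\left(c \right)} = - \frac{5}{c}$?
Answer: $- \frac{371}{5} \approx -74.2$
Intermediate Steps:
$G{\left(c \right)} = \frac{5}{2 c}$ ($G{\left(c \right)} = - \frac{\left(-5\right) \frac{1}{c}}{2} = \frac{5}{2 c}$)
$Z{\left(v \right)} = \frac{4}{5}$ ($Z{\left(v \right)} = \frac{1}{\frac{5}{2} \cdot \frac{1}{2}} = \frac{1}{\frac{5}{4}} = \frac{4}{5}$)
$Z{\left(-22 \right)} - 75 = \frac{4}{5} - 75 = - \frac{371}{5}$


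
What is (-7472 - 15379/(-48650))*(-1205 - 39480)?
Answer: 422539787811/1390 ≈ 3.0399e+8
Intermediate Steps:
(-7472 - 15379/(-48650))*(-1205 - 39480) = (-7472 - 15379*(-1/48650))*(-40685) = (-7472 + 2197/6950)*(-40685) = -51928203/6950*(-40685) = 422539787811/1390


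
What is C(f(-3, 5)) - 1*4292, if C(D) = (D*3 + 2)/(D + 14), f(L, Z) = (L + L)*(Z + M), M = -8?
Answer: -17161/4 ≈ -4290.3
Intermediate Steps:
f(L, Z) = 2*L*(-8 + Z) (f(L, Z) = (L + L)*(Z - 8) = (2*L)*(-8 + Z) = 2*L*(-8 + Z))
C(D) = (2 + 3*D)/(14 + D) (C(D) = (3*D + 2)/(14 + D) = (2 + 3*D)/(14 + D))
C(f(-3, 5)) - 1*4292 = (2 + 3*(2*(-3)*(-8 + 5)))/(14 + 2*(-3)*(-8 + 5)) - 1*4292 = (2 + 3*(2*(-3)*(-3)))/(14 + 2*(-3)*(-3)) - 4292 = (2 + 3*18)/(14 + 18) - 4292 = (2 + 54)/32 - 4292 = (1/32)*56 - 4292 = 7/4 - 4292 = -17161/4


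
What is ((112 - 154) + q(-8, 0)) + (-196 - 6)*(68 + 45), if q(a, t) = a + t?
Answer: -22876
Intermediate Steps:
((112 - 154) + q(-8, 0)) + (-196 - 6)*(68 + 45) = ((112 - 154) + (-8 + 0)) + (-196 - 6)*(68 + 45) = (-42 - 8) - 202*113 = -50 - 22826 = -22876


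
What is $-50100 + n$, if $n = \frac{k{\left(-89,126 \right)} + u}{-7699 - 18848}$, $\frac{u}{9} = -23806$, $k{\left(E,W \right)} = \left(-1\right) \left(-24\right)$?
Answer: $- \frac{443263490}{8849} \approx -50092.0$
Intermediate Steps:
$k{\left(E,W \right)} = 24$
$u = -214254$ ($u = 9 \left(-23806\right) = -214254$)
$n = \frac{71410}{8849}$ ($n = \frac{24 - 214254}{-7699 - 18848} = - \frac{214230}{-26547} = \left(-214230\right) \left(- \frac{1}{26547}\right) = \frac{71410}{8849} \approx 8.0698$)
$-50100 + n = -50100 + \frac{71410}{8849} = - \frac{443263490}{8849}$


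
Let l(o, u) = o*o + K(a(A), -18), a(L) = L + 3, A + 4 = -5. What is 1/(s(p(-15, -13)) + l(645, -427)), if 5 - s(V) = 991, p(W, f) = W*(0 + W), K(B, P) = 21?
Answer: 1/415060 ≈ 2.4093e-6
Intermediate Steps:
A = -9 (A = -4 - 5 = -9)
a(L) = 3 + L
p(W, f) = W**2 (p(W, f) = W*W = W**2)
s(V) = -986 (s(V) = 5 - 1*991 = 5 - 991 = -986)
l(o, u) = 21 + o**2 (l(o, u) = o*o + 21 = o**2 + 21 = 21 + o**2)
1/(s(p(-15, -13)) + l(645, -427)) = 1/(-986 + (21 + 645**2)) = 1/(-986 + (21 + 416025)) = 1/(-986 + 416046) = 1/415060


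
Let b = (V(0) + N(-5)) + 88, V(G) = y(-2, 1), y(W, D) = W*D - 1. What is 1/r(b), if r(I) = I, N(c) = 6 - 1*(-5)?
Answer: 1/96 ≈ 0.010417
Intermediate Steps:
y(W, D) = -1 + D*W (y(W, D) = D*W - 1 = -1 + D*W)
N(c) = 11 (N(c) = 6 + 5 = 11)
V(G) = -3 (V(G) = -1 + 1*(-2) = -1 - 2 = -3)
b = 96 (b = (-3 + 11) + 88 = 8 + 88 = 96)
1/r(b) = 1/96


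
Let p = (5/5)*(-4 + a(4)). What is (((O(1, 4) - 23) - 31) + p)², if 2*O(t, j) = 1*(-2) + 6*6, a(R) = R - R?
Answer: 1681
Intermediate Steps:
a(R) = 0
O(t, j) = 17 (O(t, j) = (1*(-2) + 6*6)/2 = (-2 + 36)/2 = (½)*34 = 17)
p = -4 (p = (5/5)*(-4 + 0) = (5*(⅕))*(-4) = 1*(-4) = -4)
(((O(1, 4) - 23) - 31) + p)² = (((17 - 23) - 31) - 4)² = ((-6 - 31) - 4)² = (-37 - 4)² = (-41)² = 1681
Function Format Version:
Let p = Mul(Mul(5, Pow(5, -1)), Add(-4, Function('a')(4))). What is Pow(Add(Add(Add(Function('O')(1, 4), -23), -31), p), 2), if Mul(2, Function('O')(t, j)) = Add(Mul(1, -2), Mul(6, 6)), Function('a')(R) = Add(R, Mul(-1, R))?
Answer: 1681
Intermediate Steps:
Function('a')(R) = 0
Function('O')(t, j) = 17 (Function('O')(t, j) = Mul(Rational(1, 2), Add(Mul(1, -2), Mul(6, 6))) = Mul(Rational(1, 2), Add(-2, 36)) = Mul(Rational(1, 2), 34) = 17)
p = -4 (p = Mul(Mul(5, Pow(5, -1)), Add(-4, 0)) = Mul(Mul(5, Rational(1, 5)), -4) = Mul(1, -4) = -4)
Pow(Add(Add(Add(Function('O')(1, 4), -23), -31), p), 2) = Pow(Add(Add(Add(17, -23), -31), -4), 2) = Pow(Add(Add(-6, -31), -4), 2) = Pow(Add(-37, -4), 2) = Pow(-41, 2) = 1681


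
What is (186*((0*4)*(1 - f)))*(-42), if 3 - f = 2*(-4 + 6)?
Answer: 0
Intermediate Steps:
f = -1 (f = 3 - 2*(-4 + 6) = 3 - 2*2 = 3 - 1*4 = 3 - 4 = -1)
(186*((0*4)*(1 - f)))*(-42) = (186*((0*4)*(1 - 1*(-1))))*(-42) = (186*(0*(1 + 1)))*(-42) = (186*(0*2))*(-42) = (186*0)*(-42) = 0*(-42) = 0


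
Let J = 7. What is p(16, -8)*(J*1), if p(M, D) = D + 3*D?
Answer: -224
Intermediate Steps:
p(M, D) = 4*D
p(16, -8)*(J*1) = (4*(-8))*(7*1) = -32*7 = -224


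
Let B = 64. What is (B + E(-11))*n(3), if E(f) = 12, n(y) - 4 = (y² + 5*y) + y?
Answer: 2356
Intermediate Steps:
n(y) = 4 + y² + 6*y (n(y) = 4 + ((y² + 5*y) + y) = 4 + (y² + 6*y) = 4 + y² + 6*y)
(B + E(-11))*n(3) = (64 + 12)*(4 + 3² + 6*3) = 76*(4 + 9 + 18) = 76*31 = 2356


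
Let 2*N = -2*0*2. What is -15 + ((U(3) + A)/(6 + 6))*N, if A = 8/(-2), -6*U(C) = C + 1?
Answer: -15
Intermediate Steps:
U(C) = -⅙ - C/6 (U(C) = -(C + 1)/6 = -(1 + C)/6 = -⅙ - C/6)
A = -4 (A = 8*(-½) = -4)
N = 0 (N = (-2*0*2)/2 = (0*2)/2 = (½)*0 = 0)
-15 + ((U(3) + A)/(6 + 6))*N = -15 + (((-⅙ - ⅙*3) - 4)/(6 + 6))*0 = -15 + (((-⅙ - ½) - 4)/12)*0 = -15 + ((-⅔ - 4)*(1/12))*0 = -15 - 14/3*1/12*0 = -15 - 7/18*0 = -15 + 0 = -15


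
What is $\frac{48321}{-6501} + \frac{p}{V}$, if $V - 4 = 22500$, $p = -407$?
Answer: $- \frac{363353897}{48766168} \approx -7.4509$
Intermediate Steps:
$V = 22504$ ($V = 4 + 22500 = 22504$)
$\frac{48321}{-6501} + \frac{p}{V} = \frac{48321}{-6501} - \frac{407}{22504} = 48321 \left(- \frac{1}{6501}\right) - \frac{407}{22504} = - \frac{16107}{2167} - \frac{407}{22504} = - \frac{363353897}{48766168}$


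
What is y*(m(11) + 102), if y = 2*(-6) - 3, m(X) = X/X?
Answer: -1545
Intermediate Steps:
m(X) = 1
y = -15 (y = -12 - 3 = -15)
y*(m(11) + 102) = -15*(1 + 102) = -15*103 = -1545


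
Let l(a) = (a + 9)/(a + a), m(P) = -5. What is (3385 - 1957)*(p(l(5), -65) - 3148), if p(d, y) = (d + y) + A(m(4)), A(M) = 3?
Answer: -22909404/5 ≈ -4.5819e+6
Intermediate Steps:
l(a) = (9 + a)/(2*a) (l(a) = (9 + a)/((2*a)) = (9 + a)*(1/(2*a)) = (9 + a)/(2*a))
p(d, y) = 3 + d + y (p(d, y) = (d + y) + 3 = 3 + d + y)
(3385 - 1957)*(p(l(5), -65) - 3148) = (3385 - 1957)*((3 + (½)*(9 + 5)/5 - 65) - 3148) = 1428*((3 + (½)*(⅕)*14 - 65) - 3148) = 1428*((3 + 7/5 - 65) - 3148) = 1428*(-303/5 - 3148) = 1428*(-16043/5) = -22909404/5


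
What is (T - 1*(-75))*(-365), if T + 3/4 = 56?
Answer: -190165/4 ≈ -47541.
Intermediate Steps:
T = 221/4 (T = -¾ + 56 = 221/4 ≈ 55.250)
(T - 1*(-75))*(-365) = (221/4 - 1*(-75))*(-365) = (221/4 + 75)*(-365) = (521/4)*(-365) = -190165/4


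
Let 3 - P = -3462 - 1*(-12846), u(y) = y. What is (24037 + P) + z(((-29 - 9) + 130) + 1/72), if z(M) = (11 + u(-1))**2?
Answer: 14756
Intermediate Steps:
P = -9381 (P = 3 - (-3462 - 1*(-12846)) = 3 - (-3462 + 12846) = 3 - 1*9384 = 3 - 9384 = -9381)
z(M) = 100 (z(M) = (11 - 1)**2 = 10**2 = 100)
(24037 + P) + z(((-29 - 9) + 130) + 1/72) = (24037 - 9381) + 100 = 14656 + 100 = 14756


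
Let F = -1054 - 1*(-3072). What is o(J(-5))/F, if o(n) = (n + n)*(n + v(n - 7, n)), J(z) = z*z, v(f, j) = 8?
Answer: 825/1009 ≈ 0.81764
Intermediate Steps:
J(z) = z**2
o(n) = 2*n*(8 + n) (o(n) = (n + n)*(n + 8) = (2*n)*(8 + n) = 2*n*(8 + n))
F = 2018 (F = -1054 + 3072 = 2018)
o(J(-5))/F = (2*(-5)**2*(8 + (-5)**2))/2018 = (2*25*(8 + 25))*(1/2018) = (2*25*33)*(1/2018) = 1650*(1/2018) = 825/1009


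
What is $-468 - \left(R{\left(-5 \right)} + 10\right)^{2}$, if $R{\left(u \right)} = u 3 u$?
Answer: $-7693$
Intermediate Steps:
$R{\left(u \right)} = 3 u^{2}$ ($R{\left(u \right)} = 3 u u = 3 u^{2}$)
$-468 - \left(R{\left(-5 \right)} + 10\right)^{2} = -468 - \left(3 \left(-5\right)^{2} + 10\right)^{2} = -468 - \left(3 \cdot 25 + 10\right)^{2} = -468 - \left(75 + 10\right)^{2} = -468 - 85^{2} = -468 - 7225 = -7693$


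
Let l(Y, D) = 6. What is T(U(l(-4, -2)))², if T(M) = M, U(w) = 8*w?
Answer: 2304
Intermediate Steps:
T(U(l(-4, -2)))² = (8*6)² = 48² = 2304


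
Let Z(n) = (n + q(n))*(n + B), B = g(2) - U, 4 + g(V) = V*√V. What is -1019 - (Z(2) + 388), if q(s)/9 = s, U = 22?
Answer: -927 - 40*√2 ≈ -983.57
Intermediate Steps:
g(V) = -4 + V^(3/2) (g(V) = -4 + V*√V = -4 + V^(3/2))
q(s) = 9*s
B = -26 + 2*√2 (B = (-4 + 2^(3/2)) - 1*22 = (-4 + 2*√2) - 22 = -26 + 2*√2 ≈ -23.172)
Z(n) = 10*n*(-26 + n + 2*√2) (Z(n) = (n + 9*n)*(n + (-26 + 2*√2)) = (10*n)*(-26 + n + 2*√2) = 10*n*(-26 + n + 2*√2))
-1019 - (Z(2) + 388) = -1019 - (10*2*(-26 + 2 + 2*√2) + 388) = -1019 - (10*2*(-24 + 2*√2) + 388) = -1019 - ((-480 + 40*√2) + 388) = -1019 - (-92 + 40*√2) = -1019 + (92 - 40*√2) = -927 - 40*√2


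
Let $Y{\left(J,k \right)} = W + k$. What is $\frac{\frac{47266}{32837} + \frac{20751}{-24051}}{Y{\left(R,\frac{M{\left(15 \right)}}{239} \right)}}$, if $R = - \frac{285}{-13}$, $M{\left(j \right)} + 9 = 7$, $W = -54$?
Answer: $- \frac{36279720327}{3398085587932} \approx -0.010677$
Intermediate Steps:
$M{\left(j \right)} = -2$ ($M{\left(j \right)} = -9 + 7 = -2$)
$R = \frac{285}{13}$ ($R = \left(-285\right) \left(- \frac{1}{13}\right) = \frac{285}{13} \approx 21.923$)
$Y{\left(J,k \right)} = -54 + k$
$\frac{\frac{47266}{32837} + \frac{20751}{-24051}}{Y{\left(R,\frac{M{\left(15 \right)}}{239} \right)}} = \frac{\frac{47266}{32837} + \frac{20751}{-24051}}{-54 - \frac{2}{239}} = \frac{47266 \cdot \frac{1}{32837} + 20751 \left(- \frac{1}{24051}\right)}{-54 - \frac{2}{239}} = \frac{\frac{47266}{32837} - \frac{6917}{8017}}{-54 - \frac{2}{239}} = \frac{151797993}{263254229 \left(- \frac{12908}{239}\right)} = \frac{151797993}{263254229} \left(- \frac{239}{12908}\right) = - \frac{36279720327}{3398085587932}$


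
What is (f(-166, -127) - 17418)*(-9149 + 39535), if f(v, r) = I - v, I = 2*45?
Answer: -521484532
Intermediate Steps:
I = 90
f(v, r) = 90 - v
(f(-166, -127) - 17418)*(-9149 + 39535) = ((90 - 1*(-166)) - 17418)*(-9149 + 39535) = ((90 + 166) - 17418)*30386 = (256 - 17418)*30386 = -17162*30386 = -521484532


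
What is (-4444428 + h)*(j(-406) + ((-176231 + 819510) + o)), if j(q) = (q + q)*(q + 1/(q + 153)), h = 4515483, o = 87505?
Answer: 19063785069900/253 ≈ 7.5351e+10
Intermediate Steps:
j(q) = 2*q*(q + 1/(153 + q)) (j(q) = (2*q)*(q + 1/(153 + q)) = 2*q*(q + 1/(153 + q)))
(-4444428 + h)*(j(-406) + ((-176231 + 819510) + o)) = (-4444428 + 4515483)*(2*(-406)*(1 + (-406)² + 153*(-406))/(153 - 406) + ((-176231 + 819510) + 87505)) = 71055*(2*(-406)*(1 + 164836 - 62118)/(-253) + (643279 + 87505)) = 71055*(2*(-406)*(-1/253)*102719 + 730784) = 71055*(83407828/253 + 730784) = 71055*(268296180/253) = 19063785069900/253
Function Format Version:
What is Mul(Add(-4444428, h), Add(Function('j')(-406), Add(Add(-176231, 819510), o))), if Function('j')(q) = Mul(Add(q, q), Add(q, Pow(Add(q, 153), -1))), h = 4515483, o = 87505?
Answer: Rational(19063785069900, 253) ≈ 7.5351e+10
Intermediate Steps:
Function('j')(q) = Mul(2, q, Add(q, Pow(Add(153, q), -1))) (Function('j')(q) = Mul(Mul(2, q), Add(q, Pow(Add(153, q), -1))) = Mul(2, q, Add(q, Pow(Add(153, q), -1))))
Mul(Add(-4444428, h), Add(Function('j')(-406), Add(Add(-176231, 819510), o))) = Mul(Add(-4444428, 4515483), Add(Mul(2, -406, Pow(Add(153, -406), -1), Add(1, Pow(-406, 2), Mul(153, -406))), Add(Add(-176231, 819510), 87505))) = Mul(71055, Add(Mul(2, -406, Pow(-253, -1), Add(1, 164836, -62118)), Add(643279, 87505))) = Mul(71055, Add(Mul(2, -406, Rational(-1, 253), 102719), 730784)) = Mul(71055, Add(Rational(83407828, 253), 730784)) = Mul(71055, Rational(268296180, 253)) = Rational(19063785069900, 253)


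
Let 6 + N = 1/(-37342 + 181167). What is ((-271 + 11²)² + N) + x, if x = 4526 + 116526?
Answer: 20645503451/143825 ≈ 1.4355e+5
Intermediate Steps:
N = -862949/143825 (N = -6 + 1/(-37342 + 181167) = -6 + 1/143825 = -862949/143825 ≈ -6.0000)
x = 121052
((-271 + 11²)² + N) + x = ((-271 + 11²)² - 862949/143825) + 121052 = ((-271 + 121)² - 862949/143825) + 121052 = ((-150)² - 862949/143825) + 121052 = (22500 - 862949/143825) + 121052 = 3235199551/143825 + 121052 = 20645503451/143825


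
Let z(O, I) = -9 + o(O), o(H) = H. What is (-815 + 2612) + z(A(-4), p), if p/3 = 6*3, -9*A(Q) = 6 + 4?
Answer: 16082/9 ≈ 1786.9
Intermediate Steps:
A(Q) = -10/9 (A(Q) = -(6 + 4)/9 = -1/9*10 = -10/9)
p = 54 (p = 3*(6*3) = 3*18 = 54)
z(O, I) = -9 + O
(-815 + 2612) + z(A(-4), p) = (-815 + 2612) + (-9 - 10/9) = 1797 - 91/9 = 16082/9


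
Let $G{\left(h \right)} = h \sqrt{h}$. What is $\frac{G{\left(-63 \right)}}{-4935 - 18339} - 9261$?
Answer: $-9261 + \frac{7 i \sqrt{7}}{862} \approx -9261.0 + 0.021485 i$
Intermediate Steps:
$G{\left(h \right)} = h^{\frac{3}{2}}$
$\frac{G{\left(-63 \right)}}{-4935 - 18339} - 9261 = \frac{\left(-63\right)^{\frac{3}{2}}}{-4935 - 18339} - 9261 = \frac{\left(-189\right) i \sqrt{7}}{-4935 - 18339} - 9261 = \frac{\left(-189\right) i \sqrt{7}}{-23274} - 9261 = - 189 i \sqrt{7} \left(- \frac{1}{23274}\right) - 9261 = \frac{7 i \sqrt{7}}{862} - 9261 = -9261 + \frac{7 i \sqrt{7}}{862}$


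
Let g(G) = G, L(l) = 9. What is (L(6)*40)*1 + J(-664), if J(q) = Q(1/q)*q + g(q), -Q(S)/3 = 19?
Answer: 37544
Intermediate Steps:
Q(S) = -57 (Q(S) = -3*19 = -57)
J(q) = -56*q (J(q) = -57*q + q = -56*q)
(L(6)*40)*1 + J(-664) = (9*40)*1 - 56*(-664) = 360*1 + 37184 = 360 + 37184 = 37544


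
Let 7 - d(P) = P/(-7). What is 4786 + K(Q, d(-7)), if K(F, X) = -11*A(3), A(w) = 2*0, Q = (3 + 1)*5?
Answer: 4786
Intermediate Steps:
d(P) = 7 + P/7 (d(P) = 7 - P/(-7) = 7 - P*(-1)/7 = 7 - (-1)*P/7 = 7 + P/7)
Q = 20 (Q = 4*5 = 20)
A(w) = 0
K(F, X) = 0 (K(F, X) = -11*0 = 0)
4786 + K(Q, d(-7)) = 4786 + 0 = 4786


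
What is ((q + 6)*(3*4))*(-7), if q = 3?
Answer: -756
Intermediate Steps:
((q + 6)*(3*4))*(-7) = ((3 + 6)*(3*4))*(-7) = (9*12)*(-7) = 108*(-7) = -756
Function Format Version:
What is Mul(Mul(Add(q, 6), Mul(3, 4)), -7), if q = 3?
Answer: -756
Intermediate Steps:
Mul(Mul(Add(q, 6), Mul(3, 4)), -7) = Mul(Mul(Add(3, 6), Mul(3, 4)), -7) = Mul(Mul(9, 12), -7) = Mul(108, -7) = -756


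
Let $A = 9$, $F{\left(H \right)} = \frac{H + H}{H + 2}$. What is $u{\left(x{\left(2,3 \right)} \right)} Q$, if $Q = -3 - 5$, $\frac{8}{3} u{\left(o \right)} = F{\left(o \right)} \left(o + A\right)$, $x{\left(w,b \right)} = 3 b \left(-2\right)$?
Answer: $\frac{243}{4} \approx 60.75$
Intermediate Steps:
$x{\left(w,b \right)} = - 6 b$
$F{\left(H \right)} = \frac{2 H}{2 + H}$
$u{\left(o \right)} = \frac{3 o \left(9 + o\right)}{4 \left(2 + o\right)}$ ($u{\left(o \right)} = \frac{3 \frac{2 o}{2 + o} \left(o + 9\right)}{8} = \frac{3 \frac{2 o}{2 + o} \left(9 + o\right)}{8} = \frac{3 \frac{2 o \left(9 + o\right)}{2 + o}}{8} = \frac{3 o \left(9 + o\right)}{4 \left(2 + o\right)}$)
$Q = -8$
$u{\left(x{\left(2,3 \right)} \right)} Q = \frac{3 \left(\left(-6\right) 3\right) \left(9 - 18\right)}{4 \left(2 - 18\right)} \left(-8\right) = \frac{3}{4} \left(-18\right) \frac{1}{2 - 18} \left(9 - 18\right) \left(-8\right) = \frac{3}{4} \left(-18\right) \frac{1}{-16} \left(-9\right) \left(-8\right) = \frac{3}{4} \left(-18\right) \left(- \frac{1}{16}\right) \left(-9\right) \left(-8\right) = \left(- \frac{243}{32}\right) \left(-8\right) = \frac{243}{4}$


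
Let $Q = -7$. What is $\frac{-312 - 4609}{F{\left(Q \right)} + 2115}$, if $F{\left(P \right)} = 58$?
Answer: $- \frac{4921}{2173} \approx -2.2646$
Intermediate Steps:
$\frac{-312 - 4609}{F{\left(Q \right)} + 2115} = \frac{-312 - 4609}{58 + 2115} = - \frac{4921}{2173}$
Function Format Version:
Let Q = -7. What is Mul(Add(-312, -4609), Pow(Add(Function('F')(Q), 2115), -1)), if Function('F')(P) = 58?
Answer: Rational(-4921, 2173) ≈ -2.2646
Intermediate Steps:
Mul(Add(-312, -4609), Pow(Add(Function('F')(Q), 2115), -1)) = Mul(Add(-312, -4609), Pow(Add(58, 2115), -1)) = Mul(-4921, Pow(2173, -1)) = Mul(-4921, Rational(1, 2173)) = Rational(-4921, 2173)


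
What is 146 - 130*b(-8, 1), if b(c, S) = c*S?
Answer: 1186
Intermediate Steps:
b(c, S) = S*c
146 - 130*b(-8, 1) = 146 - 130*(-8) = 146 + 1040 = 1186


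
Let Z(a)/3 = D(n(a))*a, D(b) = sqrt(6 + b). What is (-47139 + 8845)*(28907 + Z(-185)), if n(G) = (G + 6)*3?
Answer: -1106964658 + 63759510*I*sqrt(59) ≈ -1.107e+9 + 4.8975e+8*I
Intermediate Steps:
n(G) = 18 + 3*G (n(G) = (6 + G)*3 = 18 + 3*G)
Z(a) = 3*a*sqrt(24 + 3*a) (Z(a) = 3*(sqrt(6 + (18 + 3*a))*a) = 3*(sqrt(24 + 3*a)*a) = 3*(a*sqrt(24 + 3*a)) = 3*a*sqrt(24 + 3*a))
(-47139 + 8845)*(28907 + Z(-185)) = (-47139 + 8845)*(28907 + 3*(-185)*sqrt(24 + 3*(-185))) = -38294*(28907 + 3*(-185)*sqrt(24 - 555)) = -38294*(28907 + 3*(-185)*sqrt(-531)) = -38294*(28907 + 3*(-185)*(3*I*sqrt(59))) = -38294*(28907 - 1665*I*sqrt(59)) = -1106964658 + 63759510*I*sqrt(59)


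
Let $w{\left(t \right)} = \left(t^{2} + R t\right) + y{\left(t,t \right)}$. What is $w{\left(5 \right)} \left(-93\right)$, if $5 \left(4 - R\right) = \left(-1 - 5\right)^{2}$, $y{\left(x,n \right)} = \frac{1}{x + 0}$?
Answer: $- \frac{4278}{5} \approx -855.6$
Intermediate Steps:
$y{\left(x,n \right)} = \frac{1}{x}$
$R = - \frac{16}{5}$ ($R = 4 - \frac{\left(-1 - 5\right)^{2}}{5} = 4 - \frac{\left(-6\right)^{2}}{5} = 4 - \frac{36}{5} = - \frac{16}{5} \approx -3.2$)
$w{\left(t \right)} = \frac{1}{t} + t^{2} - \frac{16 t}{5}$ ($w{\left(t \right)} = \left(t^{2} - \frac{16 t}{5}\right) + \frac{1}{t} = \frac{1}{t} + t^{2} - \frac{16 t}{5}$)
$w{\left(5 \right)} \left(-93\right) = \left(\frac{1}{5} + 5^{2} - 16\right) \left(-93\right) = \left(\frac{1}{5} + 25 - 16\right) \left(-93\right) = \frac{46}{5} \left(-93\right) = - \frac{4278}{5}$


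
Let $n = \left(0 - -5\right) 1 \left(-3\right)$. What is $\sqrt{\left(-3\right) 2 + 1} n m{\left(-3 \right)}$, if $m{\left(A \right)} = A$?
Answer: $45 i \sqrt{5} \approx 100.62 i$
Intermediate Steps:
$n = -15$ ($n = \left(0 + 5\right) 1 \left(-3\right) = 5 \cdot 1 \left(-3\right) = 5 \left(-3\right) = -15$)
$\sqrt{\left(-3\right) 2 + 1} n m{\left(-3 \right)} = \sqrt{\left(-3\right) 2 + 1} \left(-15\right) \left(-3\right) = \sqrt{-6 + 1} \left(-15\right) \left(-3\right) = \sqrt{-5} \left(-15\right) \left(-3\right) = i \sqrt{5} \left(-15\right) \left(-3\right) = - 15 i \sqrt{5} \left(-3\right) = 45 i \sqrt{5}$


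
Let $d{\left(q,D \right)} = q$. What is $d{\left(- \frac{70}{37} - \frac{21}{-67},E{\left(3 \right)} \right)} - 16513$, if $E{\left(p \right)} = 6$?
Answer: $- \frac{40939640}{2479} \approx -16515.0$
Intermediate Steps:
$d{\left(- \frac{70}{37} - \frac{21}{-67},E{\left(3 \right)} \right)} - 16513 = \left(- \frac{70}{37} - \frac{21}{-67}\right) - 16513 = \left(\left(-70\right) \frac{1}{37} - - \frac{21}{67}\right) - 16513 = \left(- \frac{70}{37} + \frac{21}{67}\right) - 16513 = - \frac{3913}{2479} - 16513 = - \frac{40939640}{2479}$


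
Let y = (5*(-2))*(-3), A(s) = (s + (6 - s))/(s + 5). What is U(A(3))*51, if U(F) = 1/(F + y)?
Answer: 68/41 ≈ 1.6585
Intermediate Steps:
A(s) = 6/(5 + s)
y = 30 (y = -10*(-3) = 30)
U(F) = 1/(30 + F) (U(F) = 1/(F + 30) = 1/(30 + F))
U(A(3))*51 = 51/(30 + 6/(5 + 3)) = 51/(30 + 6/8) = 51/(30 + 6*(⅛)) = 51/(30 + ¾) = 51/(123/4) = (4/123)*51 = 68/41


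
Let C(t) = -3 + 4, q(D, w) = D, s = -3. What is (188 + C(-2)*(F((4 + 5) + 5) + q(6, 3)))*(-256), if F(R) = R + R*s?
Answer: -42496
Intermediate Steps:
C(t) = 1
F(R) = -2*R (F(R) = R + R*(-3) = R - 3*R = -2*R)
(188 + C(-2)*(F((4 + 5) + 5) + q(6, 3)))*(-256) = (188 + 1*(-2*((4 + 5) + 5) + 6))*(-256) = (188 + 1*(-2*(9 + 5) + 6))*(-256) = (188 + 1*(-2*14 + 6))*(-256) = (188 + 1*(-28 + 6))*(-256) = (188 + 1*(-22))*(-256) = (188 - 22)*(-256) = 166*(-256) = -42496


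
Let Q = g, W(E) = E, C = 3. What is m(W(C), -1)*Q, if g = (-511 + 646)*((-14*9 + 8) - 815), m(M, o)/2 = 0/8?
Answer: 0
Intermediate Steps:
m(M, o) = 0 (m(M, o) = 2*(0/8) = 2*(0*(1/8)) = 2*0 = 0)
g = -125955 (g = 135*((-126 + 8) - 815) = 135*(-118 - 815) = 135*(-933) = -125955)
Q = -125955
m(W(C), -1)*Q = 0*(-125955) = 0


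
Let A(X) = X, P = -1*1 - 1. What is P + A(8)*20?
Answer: 158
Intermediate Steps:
P = -2 (P = -1 - 1 = -2)
P + A(8)*20 = -2 + 8*20 = -2 + 160 = 158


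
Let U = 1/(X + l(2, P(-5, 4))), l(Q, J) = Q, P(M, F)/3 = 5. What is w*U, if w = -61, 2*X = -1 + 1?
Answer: -61/2 ≈ -30.500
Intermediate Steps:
P(M, F) = 15 (P(M, F) = 3*5 = 15)
X = 0 (X = (-1 + 1)/2 = (½)*0 = 0)
U = ½ (U = 1/(0 + 2) = 1/2 = ½ ≈ 0.50000)
w*U = -61*½ = -61/2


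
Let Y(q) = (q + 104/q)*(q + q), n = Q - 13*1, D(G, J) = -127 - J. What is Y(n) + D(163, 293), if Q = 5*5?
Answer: 76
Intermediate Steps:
Q = 25
n = 12 (n = 25 - 13*1 = 25 - 13 = 12)
Y(q) = 2*q*(q + 104/q) (Y(q) = (q + 104/q)*(2*q) = 2*q*(q + 104/q))
Y(n) + D(163, 293) = (208 + 2*12**2) + (-127 - 1*293) = (208 + 2*144) + (-127 - 293) = (208 + 288) - 420 = 496 - 420 = 76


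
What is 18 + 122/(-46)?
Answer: 353/23 ≈ 15.348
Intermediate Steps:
18 + 122/(-46) = 18 + 122*(-1/46) = 18 - 61/23 = 353/23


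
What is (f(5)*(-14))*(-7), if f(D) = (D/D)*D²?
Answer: 2450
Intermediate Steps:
f(D) = D² (f(D) = 1*D² = D²)
(f(5)*(-14))*(-7) = (5²*(-14))*(-7) = (25*(-14))*(-7) = -350*(-7) = 2450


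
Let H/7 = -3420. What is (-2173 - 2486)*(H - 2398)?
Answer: 122708742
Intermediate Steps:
H = -23940 (H = 7*(-3420) = -23940)
(-2173 - 2486)*(H - 2398) = (-2173 - 2486)*(-23940 - 2398) = -4659*(-26338) = 122708742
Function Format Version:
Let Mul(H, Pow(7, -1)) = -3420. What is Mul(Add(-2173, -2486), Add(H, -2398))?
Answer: 122708742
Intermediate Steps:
H = -23940 (H = Mul(7, -3420) = -23940)
Mul(Add(-2173, -2486), Add(H, -2398)) = Mul(Add(-2173, -2486), Add(-23940, -2398)) = Mul(-4659, -26338) = 122708742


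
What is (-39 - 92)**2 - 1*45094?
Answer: -27933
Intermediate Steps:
(-39 - 92)**2 - 1*45094 = (-131)**2 - 45094 = 17161 - 45094 = -27933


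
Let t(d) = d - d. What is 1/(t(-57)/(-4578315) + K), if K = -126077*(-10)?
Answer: 1/1260770 ≈ 7.9317e-7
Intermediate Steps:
t(d) = 0
K = 1260770
1/(t(-57)/(-4578315) + K) = 1/(0/(-4578315) + 1260770) = 1/(0*(-1/4578315) + 1260770) = 1/(0 + 1260770) = 1/1260770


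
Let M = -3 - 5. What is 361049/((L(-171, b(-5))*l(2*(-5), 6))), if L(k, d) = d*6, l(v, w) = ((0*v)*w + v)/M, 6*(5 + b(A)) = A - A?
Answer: -722098/75 ≈ -9628.0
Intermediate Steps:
b(A) = -5 (b(A) = -5 + (A - A)/6 = -5 + (⅙)*0 = -5 + 0 = -5)
M = -8
l(v, w) = -v/8 (l(v, w) = ((0*v)*w + v)/(-8) = (0*w + v)*(-⅛) = (0 + v)*(-⅛) = v*(-⅛) = -v/8)
L(k, d) = 6*d
361049/((L(-171, b(-5))*l(2*(-5), 6))) = 361049/(((6*(-5))*(-(-5)/4))) = 361049/((-(-15)*(-10)/4)) = 361049/((-30*5/4)) = 361049/(-75/2) = 361049*(-2/75) = -722098/75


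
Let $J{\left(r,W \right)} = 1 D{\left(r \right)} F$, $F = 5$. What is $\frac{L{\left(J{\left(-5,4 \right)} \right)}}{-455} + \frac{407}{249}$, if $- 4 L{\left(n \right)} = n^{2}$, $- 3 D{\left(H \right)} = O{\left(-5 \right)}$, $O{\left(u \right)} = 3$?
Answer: $\frac{149393}{90636} \approx 1.6483$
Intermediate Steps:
$D{\left(H \right)} = -1$ ($D{\left(H \right)} = \left(- \frac{1}{3}\right) 3 = -1$)
$J{\left(r,W \right)} = -5$ ($J{\left(r,W \right)} = 1 \left(-1\right) 5 = \left(-1\right) 5 = -5$)
$L{\left(n \right)} = - \frac{n^{2}}{4}$
$\frac{L{\left(J{\left(-5,4 \right)} \right)}}{-455} + \frac{407}{249} = \frac{\left(- \frac{1}{4}\right) \left(-5\right)^{2}}{-455} + \frac{407}{249} = \left(- \frac{1}{4}\right) 25 \left(- \frac{1}{455}\right) + 407 \cdot \frac{1}{249} = \left(- \frac{25}{4}\right) \left(- \frac{1}{455}\right) + \frac{407}{249} = \frac{5}{364} + \frac{407}{249} = \frac{149393}{90636}$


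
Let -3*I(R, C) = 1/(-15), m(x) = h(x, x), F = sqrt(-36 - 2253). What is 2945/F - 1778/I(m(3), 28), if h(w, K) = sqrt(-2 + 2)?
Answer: -80010 - 2945*I*sqrt(2289)/2289 ≈ -80010.0 - 61.555*I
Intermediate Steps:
F = I*sqrt(2289) (F = sqrt(-2289) = I*sqrt(2289) ≈ 47.844*I)
h(w, K) = 0 (h(w, K) = sqrt(0) = 0)
m(x) = 0
I(R, C) = 1/45 (I(R, C) = -1/3/(-15) = -1/3*(-1/15) = 1/45)
2945/F - 1778/I(m(3), 28) = 2945/((I*sqrt(2289))) - 1778/1/45 = 2945*(-I*sqrt(2289)/2289) - 1778*45 = -2945*I*sqrt(2289)/2289 - 80010 = -80010 - 2945*I*sqrt(2289)/2289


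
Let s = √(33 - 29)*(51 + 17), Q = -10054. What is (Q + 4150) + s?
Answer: -5768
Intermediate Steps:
s = 136 (s = √4*68 = 2*68 = 136)
(Q + 4150) + s = (-10054 + 4150) + 136 = -5904 + 136 = -5768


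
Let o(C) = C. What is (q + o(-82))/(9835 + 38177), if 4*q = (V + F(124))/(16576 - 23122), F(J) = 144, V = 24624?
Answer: -45247/26190546 ≈ -0.0017276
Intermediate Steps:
q = -1032/1091 (q = ((24624 + 144)/(16576 - 23122))/4 = (24768/(-6546))/4 = (24768*(-1/6546))/4 = (¼)*(-4128/1091) = -1032/1091 ≈ -0.94592)
(q + o(-82))/(9835 + 38177) = (-1032/1091 - 82)/(9835 + 38177) = -90494/1091/48012 = -90494/1091*1/48012 = -45247/26190546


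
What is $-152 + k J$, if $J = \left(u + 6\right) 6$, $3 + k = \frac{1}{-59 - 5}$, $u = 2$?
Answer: $- \frac{1187}{4} \approx -296.75$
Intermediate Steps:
$k = - \frac{193}{64}$ ($k = -3 + \frac{1}{-59 - 5} = -3 + \frac{1}{-64} = -3 - \frac{1}{64} = - \frac{193}{64} \approx -3.0156$)
$J = 48$ ($J = \left(2 + 6\right) 6 = 8 \cdot 6 = 48$)
$-152 + k J = -152 - \frac{579}{4} = - \frac{1187}{4}$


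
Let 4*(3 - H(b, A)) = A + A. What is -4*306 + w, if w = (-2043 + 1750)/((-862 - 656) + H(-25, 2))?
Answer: -1855291/1516 ≈ -1223.8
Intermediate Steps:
H(b, A) = 3 - A/2 (H(b, A) = 3 - (A + A)/4 = 3 - A/2)
w = 293/1516 (w = (-2043 + 1750)/((-862 - 656) + (3 - ½*2)) = -293/(-1518 + (3 - 1)) = -293/(-1518 + 2) = -293/(-1516) = -293*(-1/1516) = 293/1516 ≈ 0.19327)
-4*306 + w = -4*306 + 293/1516 = -1224 + 293/1516 = -1855291/1516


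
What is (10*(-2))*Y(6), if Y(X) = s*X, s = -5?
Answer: 600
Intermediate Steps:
Y(X) = -5*X
(10*(-2))*Y(6) = (10*(-2))*(-5*6) = -20*(-30) = 600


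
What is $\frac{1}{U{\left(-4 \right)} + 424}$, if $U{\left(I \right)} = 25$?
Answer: $\frac{1}{449} \approx 0.0022272$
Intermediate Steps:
$\frac{1}{U{\left(-4 \right)} + 424} = \frac{1}{25 + 424} = \frac{1}{449}$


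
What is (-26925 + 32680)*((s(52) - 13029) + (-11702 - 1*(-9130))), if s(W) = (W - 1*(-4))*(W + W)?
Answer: -56266635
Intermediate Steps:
s(W) = 2*W*(4 + W) (s(W) = (W + 4)*(2*W) = (4 + W)*(2*W) = 2*W*(4 + W))
(-26925 + 32680)*((s(52) - 13029) + (-11702 - 1*(-9130))) = (-26925 + 32680)*((2*52*(4 + 52) - 13029) + (-11702 - 1*(-9130))) = 5755*((2*52*56 - 13029) + (-11702 + 9130)) = 5755*((5824 - 13029) - 2572) = 5755*(-7205 - 2572) = 5755*(-9777) = -56266635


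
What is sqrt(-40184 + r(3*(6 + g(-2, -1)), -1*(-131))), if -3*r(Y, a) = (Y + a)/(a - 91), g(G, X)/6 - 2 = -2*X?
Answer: I*sqrt(144669030)/60 ≈ 200.46*I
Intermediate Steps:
g(G, X) = 12 - 12*X (g(G, X) = 12 + 6*(-2*X) = 12 - 12*X)
r(Y, a) = -(Y + a)/(3*(-91 + a)) (r(Y, a) = -(Y + a)/(3*(a - 91)) = -(Y + a)/(3*(-91 + a)))
sqrt(-40184 + r(3*(6 + g(-2, -1)), -1*(-131))) = sqrt(-40184 + (-3*(6 + (12 - 12*(-1))) - (-1)*(-131))/(3*(-91 - 1*(-131)))) = sqrt(-40184 + (-3*(6 + (12 + 12)) - 1*131)/(3*(-91 + 131))) = sqrt(-40184 + (1/3)*(-3*(6 + 24) - 131)/40) = sqrt(-40184 + (1/3)*(1/40)*(-3*30 - 131)) = sqrt(-40184 + (1/3)*(1/40)*(-1*90 - 131)) = sqrt(-40184 + (1/3)*(1/40)*(-90 - 131)) = sqrt(-40184 + (1/3)*(1/40)*(-221)) = sqrt(-40184 - 221/120) = sqrt(-4822301/120) = I*sqrt(144669030)/60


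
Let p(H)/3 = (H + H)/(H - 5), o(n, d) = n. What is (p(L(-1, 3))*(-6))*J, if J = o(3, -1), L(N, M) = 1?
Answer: 27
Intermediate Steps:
J = 3
p(H) = 6*H/(-5 + H) (p(H) = 3*((H + H)/(H - 5)) = 3*((2*H)/(-5 + H)) = 3*(2*H/(-5 + H)) = 6*H/(-5 + H))
(p(L(-1, 3))*(-6))*J = ((6*1/(-5 + 1))*(-6))*3 = ((6*1/(-4))*(-6))*3 = ((6*1*(-¼))*(-6))*3 = -3/2*(-6)*3 = 9*3 = 27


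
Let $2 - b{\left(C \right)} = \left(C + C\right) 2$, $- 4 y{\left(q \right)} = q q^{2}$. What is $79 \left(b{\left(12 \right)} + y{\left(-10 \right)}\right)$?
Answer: $16116$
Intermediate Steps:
$y{\left(q \right)} = - \frac{q^{3}}{4}$ ($y{\left(q \right)} = - \frac{q q^{2}}{4} = - \frac{q^{3}}{4}$)
$b{\left(C \right)} = 2 - 4 C$ ($b{\left(C \right)} = 2 - \left(C + C\right) 2 = 2 - 2 C 2 = 2 - 4 C$)
$79 \left(b{\left(12 \right)} + y{\left(-10 \right)}\right) = 79 \left(\left(2 - 48\right) - \frac{\left(-10\right)^{3}}{4}\right) = 79 \left(\left(2 - 48\right) - -250\right) = 79 \left(-46 + 250\right) = 79 \cdot 204 = 16116$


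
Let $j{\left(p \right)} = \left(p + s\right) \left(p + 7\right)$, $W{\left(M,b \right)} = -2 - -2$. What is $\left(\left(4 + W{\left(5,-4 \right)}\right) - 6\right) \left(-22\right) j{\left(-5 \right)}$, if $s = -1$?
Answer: $-528$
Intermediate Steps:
$W{\left(M,b \right)} = 0$ ($W{\left(M,b \right)} = -2 + 2 = 0$)
$j{\left(p \right)} = \left(-1 + p\right) \left(7 + p\right)$ ($j{\left(p \right)} = \left(p - 1\right) \left(p + 7\right) = \left(-1 + p\right) \left(7 + p\right)$)
$\left(\left(4 + W{\left(5,-4 \right)}\right) - 6\right) \left(-22\right) j{\left(-5 \right)} = \left(\left(4 + 0\right) - 6\right) \left(-22\right) \left(-7 + \left(-5\right)^{2} + 6 \left(-5\right)\right) = \left(4 - 6\right) \left(-22\right) \left(-7 + 25 - 30\right) = \left(-2\right) \left(-22\right) \left(-12\right) = 44 \left(-12\right) = -528$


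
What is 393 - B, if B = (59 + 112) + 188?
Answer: 34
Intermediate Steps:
B = 359 (B = 171 + 188 = 359)
393 - B = 393 - 1*359 = 393 - 359 = 34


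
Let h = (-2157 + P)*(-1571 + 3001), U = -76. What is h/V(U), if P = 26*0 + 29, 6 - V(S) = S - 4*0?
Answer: -1521520/41 ≈ -37110.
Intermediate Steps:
V(S) = 6 - S (V(S) = 6 - (S - 4*0) = 6 - (S + 0) = 6 - S)
P = 29 (P = 0 + 29 = 29)
h = -3043040 (h = (-2157 + 29)*(-1571 + 3001) = -2128*1430 = -3043040)
h/V(U) = -3043040/(6 - 1*(-76)) = -3043040/(6 + 76) = -3043040/82 = -3043040*1/82 = -1521520/41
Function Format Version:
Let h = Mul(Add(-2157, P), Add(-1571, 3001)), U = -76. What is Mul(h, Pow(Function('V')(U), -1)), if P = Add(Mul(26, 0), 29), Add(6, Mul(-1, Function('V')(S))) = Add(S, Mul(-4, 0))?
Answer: Rational(-1521520, 41) ≈ -37110.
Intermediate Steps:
Function('V')(S) = Add(6, Mul(-1, S)) (Function('V')(S) = Add(6, Mul(-1, Add(S, Mul(-4, 0)))) = Add(6, Mul(-1, Add(S, 0))) = Add(6, Mul(-1, S)))
P = 29 (P = Add(0, 29) = 29)
h = -3043040 (h = Mul(Add(-2157, 29), Add(-1571, 3001)) = Mul(-2128, 1430) = -3043040)
Mul(h, Pow(Function('V')(U), -1)) = Mul(-3043040, Pow(Add(6, Mul(-1, -76)), -1)) = Mul(-3043040, Pow(Add(6, 76), -1)) = Mul(-3043040, Pow(82, -1)) = Mul(-3043040, Rational(1, 82)) = Rational(-1521520, 41)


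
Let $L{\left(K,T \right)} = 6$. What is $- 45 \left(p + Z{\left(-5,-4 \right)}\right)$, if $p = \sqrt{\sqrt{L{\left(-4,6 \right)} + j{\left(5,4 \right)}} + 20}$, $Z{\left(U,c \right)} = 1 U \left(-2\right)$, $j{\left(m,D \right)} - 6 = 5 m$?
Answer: $-450 - 45 \sqrt{20 + \sqrt{37}} \approx -679.82$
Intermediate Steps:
$j{\left(m,D \right)} = 6 + 5 m$
$Z{\left(U,c \right)} = - 2 U$ ($Z{\left(U,c \right)} = U \left(-2\right) = - 2 U$)
$p = \sqrt{20 + \sqrt{37}}$ ($p = \sqrt{\sqrt{6 + \left(6 + 5 \cdot 5\right)} + 20} = \sqrt{\sqrt{6 + \left(6 + 25\right)} + 20} = \sqrt{\sqrt{6 + 31} + 20} = \sqrt{\sqrt{37} + 20} = \sqrt{20 + \sqrt{37}} \approx 5.1071$)
$- 45 \left(p + Z{\left(-5,-4 \right)}\right) = - 45 \left(\sqrt{20 + \sqrt{37}} - -10\right) = - 45 \left(\sqrt{20 + \sqrt{37}} + 10\right) = - 45 \left(10 + \sqrt{20 + \sqrt{37}}\right) = -450 - 45 \sqrt{20 + \sqrt{37}}$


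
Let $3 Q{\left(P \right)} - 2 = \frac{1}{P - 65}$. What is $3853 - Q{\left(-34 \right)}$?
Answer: $\frac{1144144}{297} \approx 3852.3$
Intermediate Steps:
$Q{\left(P \right)} = \frac{2}{3} + \frac{1}{3 \left(-65 + P\right)}$ ($Q{\left(P \right)} = \frac{2}{3} + \frac{1}{3 \left(P - 65\right)} = \frac{2}{3} + \frac{1}{3 \left(-65 + P\right)}$)
$3853 - Q{\left(-34 \right)} = 3853 - \frac{-129 + 2 \left(-34\right)}{3 \left(-65 - 34\right)} = 3853 - \frac{-129 - 68}{3 \left(-99\right)} = 3853 - \frac{1}{3} \left(- \frac{1}{99}\right) \left(-197\right) = 3853 - \frac{197}{297} = \frac{1144144}{297}$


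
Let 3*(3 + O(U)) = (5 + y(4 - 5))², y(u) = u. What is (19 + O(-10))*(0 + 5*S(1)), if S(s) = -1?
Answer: -320/3 ≈ -106.67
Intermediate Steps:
O(U) = 7/3 (O(U) = -3 + (5 + (4 - 5))²/3 = -3 + (5 - 1)²/3 = -3 + (⅓)*4² = -3 + (⅓)*16 = -3 + 16/3 = 7/3)
(19 + O(-10))*(0 + 5*S(1)) = (19 + 7/3)*(0 + 5*(-1)) = 64*(0 - 5)/3 = (64/3)*(-5) = -320/3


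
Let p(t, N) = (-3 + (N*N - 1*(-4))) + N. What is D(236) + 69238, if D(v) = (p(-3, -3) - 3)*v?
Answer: 70182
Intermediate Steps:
p(t, N) = 1 + N + N² (p(t, N) = (-3 + (N² + 4)) + N = (-3 + (4 + N²)) + N = (1 + N²) + N = 1 + N + N²)
D(v) = 4*v (D(v) = ((1 - 3 + (-3)²) - 3)*v = ((1 - 3 + 9) - 3)*v = (7 - 3)*v = 4*v)
D(236) + 69238 = 4*236 + 69238 = 944 + 69238 = 70182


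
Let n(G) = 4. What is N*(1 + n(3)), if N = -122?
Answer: -610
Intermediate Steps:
N*(1 + n(3)) = -122*(1 + 4) = -122*5 = -610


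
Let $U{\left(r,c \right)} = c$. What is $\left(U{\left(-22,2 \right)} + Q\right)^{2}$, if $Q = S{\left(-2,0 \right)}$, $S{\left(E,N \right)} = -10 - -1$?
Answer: $49$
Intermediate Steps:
$S{\left(E,N \right)} = -9$ ($S{\left(E,N \right)} = -10 + 1 = -9$)
$Q = -9$
$\left(U{\left(-22,2 \right)} + Q\right)^{2} = \left(2 - 9\right)^{2} = \left(-7\right)^{2} = 49$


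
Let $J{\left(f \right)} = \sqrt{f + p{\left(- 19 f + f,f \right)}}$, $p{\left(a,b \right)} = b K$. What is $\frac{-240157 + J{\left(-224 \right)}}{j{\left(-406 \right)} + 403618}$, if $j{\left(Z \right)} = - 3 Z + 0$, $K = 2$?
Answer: $- \frac{240157}{404836} + \frac{i \sqrt{42}}{101209} \approx -0.59322 + 6.4033 \cdot 10^{-5} i$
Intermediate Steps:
$p{\left(a,b \right)} = 2 b$ ($p{\left(a,b \right)} = b 2 = 2 b$)
$j{\left(Z \right)} = - 3 Z$
$J{\left(f \right)} = \sqrt{3} \sqrt{f}$ ($J{\left(f \right)} = \sqrt{f + 2 f} = \sqrt{3 f} = \sqrt{3} \sqrt{f}$)
$\frac{-240157 + J{\left(-224 \right)}}{j{\left(-406 \right)} + 403618} = \frac{-240157 + \sqrt{3} \sqrt{-224}}{\left(-3\right) \left(-406\right) + 403618} = \frac{-240157 + \sqrt{3} \cdot 4 i \sqrt{14}}{1218 + 403618} = \frac{-240157 + 4 i \sqrt{42}}{404836} = \left(-240157 + 4 i \sqrt{42}\right) \frac{1}{404836} = - \frac{240157}{404836} + \frac{i \sqrt{42}}{101209}$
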